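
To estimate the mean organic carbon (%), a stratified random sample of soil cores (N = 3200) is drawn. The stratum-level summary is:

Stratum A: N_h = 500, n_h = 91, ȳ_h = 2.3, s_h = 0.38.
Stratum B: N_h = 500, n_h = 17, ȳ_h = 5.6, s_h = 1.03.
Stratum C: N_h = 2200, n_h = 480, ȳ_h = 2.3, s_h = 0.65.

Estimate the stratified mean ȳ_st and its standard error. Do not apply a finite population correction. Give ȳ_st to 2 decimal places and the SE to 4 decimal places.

ȳ_st ≈ 2.82, SE ≈ 0.0445

ȳ_st = Σ W_h ȳ_h = (500·2.3 + 500·5.6 + 2200·2.3)/3200 = 2.81562
V̂(ȳ_st) = Σ W_h² s_h²/n_h, with W_h = N_h/N and N = 3200:
  stratum A: (500/3200)²·0.38²/91 = 3.87406e-05
  stratum B: (500/3200)²·1.03²/17 = 0.00152358
  stratum C: (2200/3200)²·0.65²/480 = 0.000416036
V̂(ȳ_st) = 0.00197836
SE(ȳ_st) = √0.00197836 = 0.0444787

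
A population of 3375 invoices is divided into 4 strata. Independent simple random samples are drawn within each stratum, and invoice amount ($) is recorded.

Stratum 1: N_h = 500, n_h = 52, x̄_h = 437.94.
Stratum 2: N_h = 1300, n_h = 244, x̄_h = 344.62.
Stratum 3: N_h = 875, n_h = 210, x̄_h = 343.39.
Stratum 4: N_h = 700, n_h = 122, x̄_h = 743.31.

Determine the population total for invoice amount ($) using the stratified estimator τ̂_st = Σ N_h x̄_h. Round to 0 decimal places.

τ̂_st = Σ N_h x̄_h = 500·437.94 + 1300·344.62 + 875·343.39 + 700·743.31 = 1487759

τ̂_st ≈ 1487759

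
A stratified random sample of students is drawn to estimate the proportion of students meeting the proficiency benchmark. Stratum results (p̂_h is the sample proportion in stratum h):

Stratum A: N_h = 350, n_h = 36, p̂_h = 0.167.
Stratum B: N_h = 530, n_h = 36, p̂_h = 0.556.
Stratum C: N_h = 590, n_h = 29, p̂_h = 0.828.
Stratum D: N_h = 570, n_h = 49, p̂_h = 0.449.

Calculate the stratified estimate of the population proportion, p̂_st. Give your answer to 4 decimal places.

N = 2040; stratum weights W_h = N_h/N.
p̂_st = Σ W_h p̂_h = (350·0.167 + 530·0.556 + 590·0.828 + 570·0.449)/2040 = 0.53803

p̂_st ≈ 0.5380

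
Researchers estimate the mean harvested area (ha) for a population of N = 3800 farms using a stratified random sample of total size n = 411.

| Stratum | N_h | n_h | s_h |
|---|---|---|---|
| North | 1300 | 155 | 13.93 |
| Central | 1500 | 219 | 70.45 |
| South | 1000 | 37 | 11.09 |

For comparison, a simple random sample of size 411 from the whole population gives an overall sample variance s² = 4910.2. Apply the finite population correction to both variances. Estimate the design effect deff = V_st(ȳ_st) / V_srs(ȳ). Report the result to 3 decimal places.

deff ≈ 0.316

V̂(ȳ_st) = Σ W_h² (1 − n_h/N_h) s_h²/n_h, with W_h = N_h/N and N = 3800:
  stratum North: (1300/3800)²·(1 − 155/1300)·13.93²/155 = 0.129048
  stratum Central: (1500/3800)²·(1 − 219/1500)·70.45²/219 = 3.01572
  stratum South: (1000/3800)²·(1 − 37/1000)·11.09²/37 = 0.221677
V_st = 3.36645
V_srs = (1 − 411/3800)·4910.2/411 = 10.6548
deff = V_st / V_srs = 3.36645/10.6548 = 0.3160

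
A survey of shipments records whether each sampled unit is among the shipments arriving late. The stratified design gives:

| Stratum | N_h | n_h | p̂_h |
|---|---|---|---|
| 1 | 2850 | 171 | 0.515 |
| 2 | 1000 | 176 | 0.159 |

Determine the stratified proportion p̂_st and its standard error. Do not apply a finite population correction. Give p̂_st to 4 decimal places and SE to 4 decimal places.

N = 3850; stratum weights W_h = N_h/N.
p̂_st = Σ W_h p̂_h = (2850·0.515 + 1000·0.159)/3850 = 0.42253
V̂(p̂_st) = Σ W_h² p̂_h(1−p̂_h)/(n_h−1):
  stratum 1: (2850/3850)²·0.515·0.485/170 = 0.000805134
  stratum 2: (1000/3850)²·0.159·0.841/175 = 5.15506e-05
V̂(p̂_st) = 0.000856685; SE = √V̂ = 0.0292692

p̂_st ≈ 0.4225, SE ≈ 0.0293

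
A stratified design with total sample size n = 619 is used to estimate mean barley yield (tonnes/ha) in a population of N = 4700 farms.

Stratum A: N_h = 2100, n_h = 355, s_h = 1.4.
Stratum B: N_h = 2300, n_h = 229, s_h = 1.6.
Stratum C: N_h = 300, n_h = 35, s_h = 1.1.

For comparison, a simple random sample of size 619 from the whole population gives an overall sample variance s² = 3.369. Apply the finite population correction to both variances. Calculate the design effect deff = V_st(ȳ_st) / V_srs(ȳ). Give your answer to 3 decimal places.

V̂(ȳ_st) = Σ W_h² (1 − n_h/N_h) s_h²/n_h, with W_h = N_h/N and N = 4700:
  stratum A: (2100/4700)²·(1 − 355/2100)·1.4²/355 = 0.000915897
  stratum B: (2300/4700)²·(1 − 229/2300)·1.6²/229 = 0.00241055
  stratum C: (300/4700)²·(1 − 35/300)·1.1²/35 = 0.00012442
V_st = 0.00345087
V_srs = (1 − 619/4700)·3.369/619 = 0.00472584
deff = V_st / V_srs = 0.00345087/0.00472584 = 0.7302

deff ≈ 0.730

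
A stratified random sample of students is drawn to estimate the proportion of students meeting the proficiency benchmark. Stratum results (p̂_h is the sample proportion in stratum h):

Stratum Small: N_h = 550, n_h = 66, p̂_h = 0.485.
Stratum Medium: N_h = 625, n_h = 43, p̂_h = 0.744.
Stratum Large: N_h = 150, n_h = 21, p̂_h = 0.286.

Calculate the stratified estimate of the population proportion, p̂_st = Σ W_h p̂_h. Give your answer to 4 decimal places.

N = 1325; stratum weights W_h = N_h/N.
p̂_st = Σ W_h p̂_h = (550·0.485 + 625·0.744 + 150·0.286)/1325 = 0.58464

p̂_st ≈ 0.5846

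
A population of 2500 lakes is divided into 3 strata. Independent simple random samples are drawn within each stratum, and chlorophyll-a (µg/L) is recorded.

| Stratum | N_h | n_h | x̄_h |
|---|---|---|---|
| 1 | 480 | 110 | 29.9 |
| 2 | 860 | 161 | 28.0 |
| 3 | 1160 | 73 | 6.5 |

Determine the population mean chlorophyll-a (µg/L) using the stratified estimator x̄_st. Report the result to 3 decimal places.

N = Σ N_h = 2500. Stratum weights W_h = N_h/N.
x̄_st = (480·29.9 + 860·28.0 + 1160·6.5) / 2500 = 18.38880

x̄_st ≈ 18.389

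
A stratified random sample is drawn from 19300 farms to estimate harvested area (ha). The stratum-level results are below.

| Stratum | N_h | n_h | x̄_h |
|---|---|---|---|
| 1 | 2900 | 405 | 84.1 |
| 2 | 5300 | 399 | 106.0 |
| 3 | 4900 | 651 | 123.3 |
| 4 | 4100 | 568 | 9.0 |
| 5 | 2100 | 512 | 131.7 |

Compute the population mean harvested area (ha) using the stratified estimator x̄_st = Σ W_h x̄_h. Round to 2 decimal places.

N = Σ N_h = 19300. Stratum weights W_h = N_h/N.
x̄_st = (2900·84.1 + 5300·106.0 + 4900·123.3 + 4100·9.0 + 2100·131.7) / 19300 = 89.2917

x̄_st ≈ 89.29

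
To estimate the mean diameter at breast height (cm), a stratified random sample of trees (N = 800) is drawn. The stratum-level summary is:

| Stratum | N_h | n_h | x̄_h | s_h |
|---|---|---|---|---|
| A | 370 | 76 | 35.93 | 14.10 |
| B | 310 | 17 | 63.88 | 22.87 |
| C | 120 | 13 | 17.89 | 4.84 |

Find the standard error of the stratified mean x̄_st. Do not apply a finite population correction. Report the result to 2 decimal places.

SE(x̄_st) ≈ 2.28

V̂(x̄_st) = Σ W_h² s_h²/n_h, with W_h = N_h/N and N = 800:
  stratum A: (370/800)²·14.10²/76 = 0.559562
  stratum B: (310/800)²·22.87²/17 = 4.61984
  stratum C: (120/800)²·4.84²/13 = 0.0405443
V̂(x̄_st) = 5.21994
SE(x̄_st) = √5.21994 = 2.28472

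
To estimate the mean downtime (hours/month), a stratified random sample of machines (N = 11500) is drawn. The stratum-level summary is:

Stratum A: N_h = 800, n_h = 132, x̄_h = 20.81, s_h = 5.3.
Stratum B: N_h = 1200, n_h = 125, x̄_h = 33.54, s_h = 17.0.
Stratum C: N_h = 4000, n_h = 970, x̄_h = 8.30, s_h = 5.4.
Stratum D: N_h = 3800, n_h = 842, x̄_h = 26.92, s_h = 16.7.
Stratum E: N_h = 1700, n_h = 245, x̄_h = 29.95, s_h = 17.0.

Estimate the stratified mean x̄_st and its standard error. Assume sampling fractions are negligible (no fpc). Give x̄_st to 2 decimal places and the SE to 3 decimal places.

x̄_st = Σ W_h x̄_h = (800·20.81 + 1200·33.54 + 4000·8.30 + 3800·26.92 + 1700·29.95)/11500 = 21.15713
V̂(x̄_st) = Σ W_h² s_h²/n_h, with W_h = N_h/N and N = 11500:
  stratum A: (800/11500)²·5.3²/132 = 0.00102982
  stratum B: (1200/11500)²·17.0²/125 = 0.0251741
  stratum C: (4000/11500)²·5.4²/970 = 0.00363697
  stratum D: (3800/11500)²·16.7²/842 = 0.0361653
  stratum E: (1700/11500)²·17.0²/245 = 0.0257771
V̂(x̄_st) = 0.0917834
SE(x̄_st) = √0.0917834 = 0.302958

x̄_st ≈ 21.16, SE ≈ 0.303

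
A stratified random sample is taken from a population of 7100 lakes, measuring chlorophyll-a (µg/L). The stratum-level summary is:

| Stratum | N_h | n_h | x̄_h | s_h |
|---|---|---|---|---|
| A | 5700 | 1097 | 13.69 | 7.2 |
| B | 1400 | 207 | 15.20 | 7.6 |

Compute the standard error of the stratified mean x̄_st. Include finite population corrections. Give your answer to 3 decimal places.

SE(x̄_st) ≈ 0.184

V̂(x̄_st) = Σ W_h² (1 − n_h/N_h) s_h²/n_h, with W_h = N_h/N and N = 7100:
  stratum A: (5700/7100)²·(1 − 1097/5700)·7.2²/1097 = 0.0245956
  stratum B: (1400/7100)²·(1 − 207/1400)·7.6²/207 = 0.00924504
V̂(x̄_st) = 0.0338406
SE(x̄_st) = √0.0338406 = 0.183958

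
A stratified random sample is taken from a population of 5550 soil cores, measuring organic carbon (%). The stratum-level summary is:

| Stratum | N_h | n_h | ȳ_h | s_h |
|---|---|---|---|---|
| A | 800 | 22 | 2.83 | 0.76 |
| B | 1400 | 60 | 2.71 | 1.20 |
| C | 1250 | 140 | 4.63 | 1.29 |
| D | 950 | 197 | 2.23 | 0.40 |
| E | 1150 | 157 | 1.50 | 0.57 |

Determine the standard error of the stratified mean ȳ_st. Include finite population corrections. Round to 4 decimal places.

SE(ȳ_st) ≈ 0.0512

V̂(ȳ_st) = Σ W_h² (1 − n_h/N_h) s_h²/n_h, with W_h = N_h/N and N = 5550:
  stratum A: (800/5550)²·(1 − 22/800)·0.76²/22 = 0.000530503
  stratum B: (1400/5550)²·(1 − 60/1400)·1.20²/60 = 0.0014617
  stratum C: (1250/5550)²·(1 − 140/1250)·1.29²/140 = 0.000535425
  stratum D: (950/5550)²·(1 − 197/950)·0.40²/197 = 1.88619e-05
  stratum E: (1150/5550)²·(1 − 157/1150)·0.57²/157 = 7.67205e-05
V̂(ȳ_st) = 0.00262321
SE(ȳ_st) = √0.00262321 = 0.0512173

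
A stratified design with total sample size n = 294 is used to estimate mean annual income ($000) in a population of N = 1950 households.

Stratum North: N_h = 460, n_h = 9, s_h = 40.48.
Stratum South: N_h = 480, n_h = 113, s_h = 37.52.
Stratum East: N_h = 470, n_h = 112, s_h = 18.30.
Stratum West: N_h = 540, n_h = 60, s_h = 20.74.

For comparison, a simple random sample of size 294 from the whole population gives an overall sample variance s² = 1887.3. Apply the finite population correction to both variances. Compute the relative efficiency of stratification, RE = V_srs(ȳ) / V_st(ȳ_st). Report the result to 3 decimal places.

RE ≈ 0.490

V̂(ȳ_st) = Σ W_h² (1 − n_h/N_h) s_h²/n_h, with W_h = N_h/N and N = 1950:
  stratum North: (460/1950)²·(1 − 9/460)·40.48²/9 = 9.93353
  stratum South: (480/1950)²·(1 − 113/480)·37.52²/113 = 0.577145
  stratum East: (470/1950)²·(1 − 112/470)·18.30²/112 = 0.132311
  stratum West: (540/1950)²·(1 − 60/540)·20.74²/60 = 0.488688
V_st = 11.1317
V_srs = (1 − 294/1950)·1887.3/294 = 5.45154
Relative efficiency = V_srs / V_st = 5.45154/11.1317 = 0.4897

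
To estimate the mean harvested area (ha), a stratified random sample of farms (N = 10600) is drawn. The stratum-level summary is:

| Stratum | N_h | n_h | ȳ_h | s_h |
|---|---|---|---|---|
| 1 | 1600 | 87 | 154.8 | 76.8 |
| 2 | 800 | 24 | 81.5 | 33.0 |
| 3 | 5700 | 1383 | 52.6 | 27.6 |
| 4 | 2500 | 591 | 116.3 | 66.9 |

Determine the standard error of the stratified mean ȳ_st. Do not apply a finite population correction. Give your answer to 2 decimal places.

SE(ȳ_st) ≈ 1.54

V̂(ȳ_st) = Σ W_h² s_h²/n_h, with W_h = N_h/N and N = 10600:
  stratum 1: (1600/10600)²·76.8²/87 = 1.54465
  stratum 2: (800/10600)²·33.0²/24 = 0.258455
  stratum 3: (5700/10600)²·27.6²/1383 = 0.15927
  stratum 4: (2500/10600)²·66.9²/591 = 0.421243
V̂(ȳ_st) = 2.38362
SE(ȳ_st) = √2.38362 = 1.5439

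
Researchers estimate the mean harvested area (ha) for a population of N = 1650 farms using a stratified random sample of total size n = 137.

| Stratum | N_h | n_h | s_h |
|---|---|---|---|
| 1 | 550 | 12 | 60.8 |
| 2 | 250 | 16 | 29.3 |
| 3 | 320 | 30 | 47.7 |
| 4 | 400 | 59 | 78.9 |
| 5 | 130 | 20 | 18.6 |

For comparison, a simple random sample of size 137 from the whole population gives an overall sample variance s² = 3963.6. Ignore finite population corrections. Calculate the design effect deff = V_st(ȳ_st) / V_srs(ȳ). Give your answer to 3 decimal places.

deff ≈ 1.542

V̂(ȳ_st) = Σ W_h² s_h²/n_h, with W_h = N_h/N and N = 1650:
  stratum 1: (550/1650)²·60.8²/12 = 34.2281
  stratum 2: (250/1650)²·29.3²/16 = 1.23176
  stratum 3: (320/1650)²·47.7²/30 = 2.85264
  stratum 4: (400/1650)²·78.9²/59 = 6.20089
  stratum 5: (130/1650)²·18.6²/20 = 0.107378
V_st = 44.6208
V_srs = s²/n = 3963.6/137 = 28.9314
deff = V_st / V_srs = 44.6208/28.9314 = 1.5423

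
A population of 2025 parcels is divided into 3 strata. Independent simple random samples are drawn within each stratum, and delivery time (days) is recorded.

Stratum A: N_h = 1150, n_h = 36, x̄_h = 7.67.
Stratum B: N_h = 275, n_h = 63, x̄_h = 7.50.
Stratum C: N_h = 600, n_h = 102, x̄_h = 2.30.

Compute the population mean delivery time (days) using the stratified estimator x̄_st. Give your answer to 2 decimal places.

N = Σ N_h = 2025. Stratum weights W_h = N_h/N.
x̄_st = (1150·7.67 + 275·7.50 + 600·2.30) / 2025 = 6.0558

x̄_st ≈ 6.06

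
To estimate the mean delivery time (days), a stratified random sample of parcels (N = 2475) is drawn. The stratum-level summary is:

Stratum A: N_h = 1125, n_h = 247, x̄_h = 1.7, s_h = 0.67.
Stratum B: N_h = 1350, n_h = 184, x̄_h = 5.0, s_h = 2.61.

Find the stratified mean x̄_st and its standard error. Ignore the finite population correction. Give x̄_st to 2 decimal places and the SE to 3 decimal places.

x̄_st ≈ 3.50, SE ≈ 0.107

x̄_st = Σ W_h x̄_h = (1125·1.7 + 1350·5.0)/2475 = 3.50000
V̂(x̄_st) = Σ W_h² s_h²/n_h, with W_h = N_h/N and N = 2475:
  stratum A: (1125/2475)²·0.67²/247 = 0.000375498
  stratum B: (1350/2475)²·2.61²/184 = 0.0110149
V̂(x̄_st) = 0.0113904
SE(x̄_st) = √0.0113904 = 0.106726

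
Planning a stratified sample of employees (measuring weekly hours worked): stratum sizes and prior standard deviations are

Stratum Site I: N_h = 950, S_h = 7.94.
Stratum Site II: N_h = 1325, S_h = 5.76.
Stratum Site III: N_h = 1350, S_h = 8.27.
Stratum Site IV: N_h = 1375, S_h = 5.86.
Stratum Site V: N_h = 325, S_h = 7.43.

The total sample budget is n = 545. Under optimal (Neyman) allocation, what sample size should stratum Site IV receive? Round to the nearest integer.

119

Neyman allocation: n_h = n · N_h S_h / Σ N_i S_i, with n = 545.
  stratum Site I: N_h·S_h = 950·7.94 = 7543.00
  stratum Site II: N_h·S_h = 1325·5.76 = 7632.00
  stratum Site III: N_h·S_h = 1350·8.27 = 11164.50
  stratum Site IV: N_h·S_h = 1375·5.86 = 8057.50
  stratum Site V: N_h·S_h = 325·7.43 = 2414.75
Σ N_h S_h = 36811.75
n for stratum Site IV = 545·8057.50/36811.75 = 119.292 → 119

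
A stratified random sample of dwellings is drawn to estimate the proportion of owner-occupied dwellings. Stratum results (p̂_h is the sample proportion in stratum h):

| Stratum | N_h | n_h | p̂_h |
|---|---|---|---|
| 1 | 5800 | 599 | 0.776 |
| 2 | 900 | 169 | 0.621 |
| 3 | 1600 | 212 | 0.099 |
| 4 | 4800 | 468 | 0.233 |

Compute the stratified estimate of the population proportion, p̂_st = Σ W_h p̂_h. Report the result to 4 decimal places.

N = 13100; stratum weights W_h = N_h/N.
p̂_st = Σ W_h p̂_h = (5800·0.776 + 900·0.621 + 1600·0.099 + 4800·0.233)/13100 = 0.48370

p̂_st ≈ 0.4837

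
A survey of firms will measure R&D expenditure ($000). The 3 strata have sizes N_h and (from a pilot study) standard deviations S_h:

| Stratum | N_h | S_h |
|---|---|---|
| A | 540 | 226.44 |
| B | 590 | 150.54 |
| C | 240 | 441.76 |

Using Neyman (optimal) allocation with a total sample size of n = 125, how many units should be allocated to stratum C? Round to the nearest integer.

42

Neyman allocation: n_h = n · N_h S_h / Σ N_i S_i, with n = 125.
  stratum A: N_h·S_h = 540·226.44 = 122277.60
  stratum B: N_h·S_h = 590·150.54 = 88818.60
  stratum C: N_h·S_h = 240·441.76 = 106022.40
Σ N_h S_h = 317118.60
n for stratum C = 125·106022.40/317118.60 = 41.791 → 42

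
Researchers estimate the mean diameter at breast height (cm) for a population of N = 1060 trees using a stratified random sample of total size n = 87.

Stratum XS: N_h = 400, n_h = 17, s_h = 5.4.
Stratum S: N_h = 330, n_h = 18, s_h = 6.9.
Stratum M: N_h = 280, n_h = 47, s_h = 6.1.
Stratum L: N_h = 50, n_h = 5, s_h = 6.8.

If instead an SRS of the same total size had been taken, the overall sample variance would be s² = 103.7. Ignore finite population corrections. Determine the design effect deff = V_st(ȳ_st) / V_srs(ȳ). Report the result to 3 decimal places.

V̂(ȳ_st) = Σ W_h² s_h²/n_h, with W_h = N_h/N and N = 1060:
  stratum XS: (400/1060)²·5.4²/17 = 0.244257
  stratum S: (330/1060)²·6.9²/18 = 0.256355
  stratum M: (280/1060)²·6.1²/47 = 0.0552416
  stratum L: (50/1060)²·6.8²/5 = 0.0205767
V_st = 0.57643
V_srs = s²/n = 103.7/87 = 1.19195
deff = V_st / V_srs = 0.57643/1.19195 = 0.4836

deff ≈ 0.484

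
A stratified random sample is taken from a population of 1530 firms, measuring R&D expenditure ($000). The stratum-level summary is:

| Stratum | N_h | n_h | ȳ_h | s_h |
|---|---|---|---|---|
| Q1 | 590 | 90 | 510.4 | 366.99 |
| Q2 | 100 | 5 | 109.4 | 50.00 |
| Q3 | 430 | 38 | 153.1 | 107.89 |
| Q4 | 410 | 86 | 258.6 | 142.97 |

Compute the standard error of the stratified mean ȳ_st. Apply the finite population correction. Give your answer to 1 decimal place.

V̂(ȳ_st) = Σ W_h² (1 − n_h/N_h) s_h²/n_h, with W_h = N_h/N and N = 1530:
  stratum Q1: (590/1530)²·(1 − 90/590)·366.99²/90 = 188.584
  stratum Q2: (100/1530)²·(1 − 5/100)·50.00²/5 = 2.02913
  stratum Q3: (430/1530)²·(1 − 38/430)·107.89²/38 = 22.0572
  stratum Q4: (410/1530)²·(1 − 86/410)·142.97²/86 = 13.4877
V̂(ȳ_st) = 226.158
SE(ȳ_st) = √226.158 = 15.0386

SE(ȳ_st) ≈ 15.0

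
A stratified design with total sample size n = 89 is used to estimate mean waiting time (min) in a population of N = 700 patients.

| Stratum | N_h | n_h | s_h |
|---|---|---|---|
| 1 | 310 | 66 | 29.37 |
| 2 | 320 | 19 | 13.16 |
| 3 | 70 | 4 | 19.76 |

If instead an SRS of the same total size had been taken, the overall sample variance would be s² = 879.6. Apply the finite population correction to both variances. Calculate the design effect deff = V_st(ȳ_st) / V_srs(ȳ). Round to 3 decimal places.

deff ≈ 0.548

V̂(ȳ_st) = Σ W_h² (1 − n_h/N_h) s_h²/n_h, with W_h = N_h/N and N = 700:
  stratum 1: (310/700)²·(1 − 66/310)·29.37²/66 = 2.01753
  stratum 2: (320/700)²·(1 − 19/320)·13.16²/19 = 1.79175
  stratum 3: (70/700)²·(1 − 4/70)·19.76²/4 = 0.920364
V_st = 4.72965
V_srs = (1 − 89/700)·879.6/89 = 8.62657
deff = V_st / V_srs = 4.72965/8.62657 = 0.5483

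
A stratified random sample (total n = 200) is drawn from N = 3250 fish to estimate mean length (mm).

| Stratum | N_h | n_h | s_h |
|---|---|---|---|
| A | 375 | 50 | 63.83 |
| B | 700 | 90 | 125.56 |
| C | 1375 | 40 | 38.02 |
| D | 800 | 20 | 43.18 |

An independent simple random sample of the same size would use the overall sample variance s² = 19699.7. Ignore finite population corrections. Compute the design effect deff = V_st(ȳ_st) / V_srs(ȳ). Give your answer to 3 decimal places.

deff ≈ 0.217

V̂(ȳ_st) = Σ W_h² s_h²/n_h, with W_h = N_h/N and N = 3250:
  stratum A: (375/3250)²·63.83²/50 = 1.08486
  stratum B: (700/3250)²·125.56²/90 = 8.12624
  stratum C: (1375/3250)²·38.02²/40 = 6.46849
  stratum D: (800/3250)²·43.18²/20 = 5.6487
V_st = 21.3283
V_srs = s²/n = 19699.7/200 = 98.4985
deff = V_st / V_srs = 21.3283/98.4985 = 0.2165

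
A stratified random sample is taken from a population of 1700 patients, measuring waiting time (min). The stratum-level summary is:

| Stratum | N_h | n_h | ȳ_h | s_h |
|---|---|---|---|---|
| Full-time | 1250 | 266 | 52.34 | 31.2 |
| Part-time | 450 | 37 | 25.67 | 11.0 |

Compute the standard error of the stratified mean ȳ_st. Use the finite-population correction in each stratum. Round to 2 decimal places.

SE(ȳ_st) ≈ 1.33

V̂(ȳ_st) = Σ W_h² (1 − n_h/N_h) s_h²/n_h, with W_h = N_h/N and N = 1700:
  stratum Full-time: (1250/1700)²·(1 − 266/1250)·31.2²/266 = 1.55752
  stratum Part-time: (450/1700)²·(1 − 37/450)·11.0²/37 = 0.210304
V̂(ȳ_st) = 1.76783
SE(ȳ_st) = √1.76783 = 1.3296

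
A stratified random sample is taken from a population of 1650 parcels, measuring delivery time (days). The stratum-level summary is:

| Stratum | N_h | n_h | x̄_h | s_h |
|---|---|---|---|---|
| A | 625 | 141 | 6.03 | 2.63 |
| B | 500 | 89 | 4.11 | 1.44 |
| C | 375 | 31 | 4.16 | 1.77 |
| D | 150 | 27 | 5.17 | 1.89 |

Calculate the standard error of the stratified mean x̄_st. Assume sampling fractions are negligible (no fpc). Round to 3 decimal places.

V̂(x̄_st) = Σ W_h² s_h²/n_h, with W_h = N_h/N and N = 1650:
  stratum A: (625/1650)²·2.63²/141 = 0.00703857
  stratum B: (500/1650)²·1.44²/89 = 0.00213947
  stratum C: (375/1650)²·1.77²/31 = 0.00522011
  stratum D: (150/1650)²·1.89²/27 = 0.00109339
V̂(x̄_st) = 0.0154915
SE(x̄_st) = √0.0154915 = 0.124465

SE(x̄_st) ≈ 0.124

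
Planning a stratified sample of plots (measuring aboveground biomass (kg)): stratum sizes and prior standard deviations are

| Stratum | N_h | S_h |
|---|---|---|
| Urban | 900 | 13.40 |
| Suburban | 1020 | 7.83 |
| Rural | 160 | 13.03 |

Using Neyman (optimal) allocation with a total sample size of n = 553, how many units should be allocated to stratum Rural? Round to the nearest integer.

Neyman allocation: n_h = n · N_h S_h / Σ N_i S_i, with n = 553.
  stratum Urban: N_h·S_h = 900·13.40 = 12060.00
  stratum Suburban: N_h·S_h = 1020·7.83 = 7986.60
  stratum Rural: N_h·S_h = 160·13.03 = 2084.80
Σ N_h S_h = 22131.40
n for stratum Rural = 553·2084.80/22131.40 = 52.093 → 52

52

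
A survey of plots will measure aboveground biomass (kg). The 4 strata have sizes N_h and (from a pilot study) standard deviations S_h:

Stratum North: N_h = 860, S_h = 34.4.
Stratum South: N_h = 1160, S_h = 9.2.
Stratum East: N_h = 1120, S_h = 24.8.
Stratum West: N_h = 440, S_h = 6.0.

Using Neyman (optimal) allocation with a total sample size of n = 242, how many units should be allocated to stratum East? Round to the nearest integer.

Neyman allocation: n_h = n · N_h S_h / Σ N_i S_i, with n = 242.
  stratum North: N_h·S_h = 860·34.4 = 29584.00
  stratum South: N_h·S_h = 1160·9.2 = 10672.00
  stratum East: N_h·S_h = 1120·24.8 = 27776.00
  stratum West: N_h·S_h = 440·6.0 = 2640.00
Σ N_h S_h = 70672.00
n for stratum East = 242·27776.00/70672.00 = 95.113 → 95

95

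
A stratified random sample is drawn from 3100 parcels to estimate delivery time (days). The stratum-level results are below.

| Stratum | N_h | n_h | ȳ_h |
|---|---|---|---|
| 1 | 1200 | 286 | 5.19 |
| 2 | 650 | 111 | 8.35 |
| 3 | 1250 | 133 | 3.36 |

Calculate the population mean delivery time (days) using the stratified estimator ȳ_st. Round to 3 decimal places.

N = Σ N_h = 3100. Stratum weights W_h = N_h/N.
ȳ_st = (1200·5.19 + 650·8.35 + 1250·3.36) / 3100 = 5.11468

ȳ_st ≈ 5.115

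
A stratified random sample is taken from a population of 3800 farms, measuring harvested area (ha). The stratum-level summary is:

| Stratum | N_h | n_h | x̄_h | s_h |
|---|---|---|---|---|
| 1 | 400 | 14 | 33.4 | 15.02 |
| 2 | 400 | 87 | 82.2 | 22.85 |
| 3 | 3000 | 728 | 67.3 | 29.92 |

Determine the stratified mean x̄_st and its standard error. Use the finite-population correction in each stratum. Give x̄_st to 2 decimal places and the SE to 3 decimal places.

x̄_st = Σ W_h x̄_h = (400·33.4 + 400·82.2 + 3000·67.3)/3800 = 65.30000
V̂(x̄_st) = Σ W_h² (1 − n_h/N_h) s_h²/n_h, with W_h = N_h/N and N = 3800:
  stratum 1: (400/3800)²·(1 − 14/400)·15.02²/14 = 0.172303
  stratum 2: (400/3800)²·(1 − 87/400)·22.85²/87 = 0.0520344
  stratum 3: (3000/3800)²·(1 − 728/3000)·29.92²/728 = 0.580436
V̂(x̄_st) = 0.804773
SE(x̄_st) = √0.804773 = 0.897091

x̄_st ≈ 65.30, SE ≈ 0.897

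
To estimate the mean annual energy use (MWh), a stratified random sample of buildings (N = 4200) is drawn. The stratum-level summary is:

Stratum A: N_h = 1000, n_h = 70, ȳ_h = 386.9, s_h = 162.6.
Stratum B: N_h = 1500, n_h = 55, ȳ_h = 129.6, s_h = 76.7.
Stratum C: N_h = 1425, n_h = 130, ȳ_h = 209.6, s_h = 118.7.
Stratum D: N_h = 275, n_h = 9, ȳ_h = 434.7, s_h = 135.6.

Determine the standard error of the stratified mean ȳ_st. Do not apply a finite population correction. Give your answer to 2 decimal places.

SE(ȳ_st) ≈ 7.50

V̂(ȳ_st) = Σ W_h² s_h²/n_h, with W_h = N_h/N and N = 4200:
  stratum A: (1000/4200)²·162.6²/70 = 21.4114
  stratum B: (1500/4200)²·76.7²/55 = 13.6431
  stratum C: (1425/4200)²·118.7²/130 = 12.4764
  stratum D: (275/4200)²·135.6²/9 = 8.75878
V̂(ȳ_st) = 56.2896
SE(ȳ_st) = √56.2896 = 7.50264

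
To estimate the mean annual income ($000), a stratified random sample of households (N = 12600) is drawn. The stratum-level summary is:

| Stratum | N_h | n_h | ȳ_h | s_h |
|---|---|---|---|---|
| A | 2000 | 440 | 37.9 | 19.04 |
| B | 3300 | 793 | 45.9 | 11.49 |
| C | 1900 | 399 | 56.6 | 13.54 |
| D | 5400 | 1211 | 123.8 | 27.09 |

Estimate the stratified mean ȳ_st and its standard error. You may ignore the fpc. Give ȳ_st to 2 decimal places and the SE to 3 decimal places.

ȳ_st = Σ W_h ȳ_h = (2000·37.9 + 3300·45.9 + 1900·56.6 + 5400·123.8)/12600 = 79.62937
V̂(ȳ_st) = Σ W_h² s_h²/n_h, with W_h = N_h/N and N = 12600:
  stratum A: (2000/12600)²·19.04²/440 = 0.0207587
  stratum B: (3300/12600)²·11.49²/793 = 0.0114197
  stratum C: (1900/12600)²·13.54²/399 = 0.0104479
  stratum D: (5400/12600)²·27.09²/1211 = 0.111306
V̂(ȳ_st) = 0.153933
SE(ȳ_st) = √0.153933 = 0.392343

ȳ_st ≈ 79.63, SE ≈ 0.392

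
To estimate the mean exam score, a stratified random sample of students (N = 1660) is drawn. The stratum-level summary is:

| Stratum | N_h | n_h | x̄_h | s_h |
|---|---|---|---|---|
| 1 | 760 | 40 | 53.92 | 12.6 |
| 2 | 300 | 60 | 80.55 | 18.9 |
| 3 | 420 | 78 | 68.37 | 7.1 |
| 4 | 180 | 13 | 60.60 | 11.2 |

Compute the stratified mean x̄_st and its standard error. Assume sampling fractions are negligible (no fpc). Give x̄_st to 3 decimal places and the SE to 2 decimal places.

x̄_st = Σ W_h x̄_h = (760·53.92 + 300·80.55 + 420·68.37 + 180·60.60)/1660 = 63.11301
V̂(x̄_st) = Σ W_h² s_h²/n_h, with W_h = N_h/N and N = 1660:
  stratum 1: (760/1660)²·12.6²/40 = 0.83194
  stratum 2: (300/1660)²·18.9²/60 = 0.194446
  stratum 3: (420/1660)²·7.1²/78 = 0.0413718
  stratum 4: (180/1660)²·11.2²/13 = 0.113454
V̂(x̄_st) = 1.18121
SE(x̄_st) = √1.18121 = 1.08684

x̄_st ≈ 63.113, SE ≈ 1.09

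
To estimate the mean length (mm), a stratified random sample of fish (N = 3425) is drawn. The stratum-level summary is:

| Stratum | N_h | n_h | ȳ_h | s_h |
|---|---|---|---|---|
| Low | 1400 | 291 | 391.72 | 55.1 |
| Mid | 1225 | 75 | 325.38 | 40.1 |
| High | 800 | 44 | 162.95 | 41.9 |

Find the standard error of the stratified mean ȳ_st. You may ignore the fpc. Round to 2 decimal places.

V̂(ȳ_st) = Σ W_h² s_h²/n_h, with W_h = N_h/N and N = 3425:
  stratum Low: (1400/3425)²·55.1²/291 = 1.74319
  stratum Mid: (1225/3425)²·40.1²/75 = 2.7427
  stratum High: (800/3425)²·41.9²/44 = 2.17688
V̂(ȳ_st) = 6.66277
SE(ȳ_st) = √6.66277 = 2.58123

SE(ȳ_st) ≈ 2.58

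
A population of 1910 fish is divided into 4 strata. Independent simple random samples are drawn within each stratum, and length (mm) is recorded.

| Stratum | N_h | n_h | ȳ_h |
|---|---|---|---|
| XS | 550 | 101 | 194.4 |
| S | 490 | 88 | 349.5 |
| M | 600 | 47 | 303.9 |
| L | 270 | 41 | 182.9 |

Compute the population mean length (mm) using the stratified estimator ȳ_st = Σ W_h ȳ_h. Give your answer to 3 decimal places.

N = Σ N_h = 1910. Stratum weights W_h = N_h/N.
ȳ_st = (550·194.4 + 490·349.5 + 600·303.9 + 270·182.9) / 1910 = 266.96230

ȳ_st ≈ 266.962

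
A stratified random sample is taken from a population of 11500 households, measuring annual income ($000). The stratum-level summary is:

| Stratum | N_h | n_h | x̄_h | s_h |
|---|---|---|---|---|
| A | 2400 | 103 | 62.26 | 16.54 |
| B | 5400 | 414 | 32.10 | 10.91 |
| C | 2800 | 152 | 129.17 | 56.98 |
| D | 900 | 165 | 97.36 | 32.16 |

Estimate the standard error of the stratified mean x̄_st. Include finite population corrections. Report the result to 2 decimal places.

SE(x̄_st) ≈ 1.18

V̂(x̄_st) = Σ W_h² (1 − n_h/N_h) s_h²/n_h, with W_h = N_h/N and N = 11500:
  stratum A: (2400/11500)²·(1 − 103/2400)·16.54²/103 = 0.110716
  stratum B: (5400/11500)²·(1 − 414/5400)·10.91²/414 = 0.0585328
  stratum C: (2800/11500)²·(1 − 152/2800)·56.98²/152 = 1.19752
  stratum D: (900/11500)²·(1 − 165/900)·32.16²/165 = 0.0313532
V̂(x̄_st) = 1.39812
SE(x̄_st) = √1.39812 = 1.18242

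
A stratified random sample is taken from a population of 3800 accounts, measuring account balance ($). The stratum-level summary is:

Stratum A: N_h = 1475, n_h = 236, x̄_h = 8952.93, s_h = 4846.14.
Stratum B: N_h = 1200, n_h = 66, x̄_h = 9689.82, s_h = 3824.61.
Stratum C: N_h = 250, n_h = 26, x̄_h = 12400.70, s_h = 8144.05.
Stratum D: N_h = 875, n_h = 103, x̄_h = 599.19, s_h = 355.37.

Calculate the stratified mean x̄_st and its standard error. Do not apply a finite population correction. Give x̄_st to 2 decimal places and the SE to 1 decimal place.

x̄_st = Σ W_h x̄_h = (1475·8952.93 + 1200·9689.82 + 250·12400.70 + 875·599.19)/3800 = 7488.90053
V̂(x̄_st) = Σ W_h² s_h²/n_h, with W_h = N_h/N and N = 3800:
  stratum A: (1475/3800)²·4846.14²/236 = 14993.3
  stratum B: (1200/3800)²·3824.61²/66 = 22101.7
  stratum C: (250/3800)²·8144.05²/26 = 11041.3
  stratum D: (875/3800)²·355.37²/103 = 65.009
V̂(x̄_st) = 48201.3
SE(x̄_st) = √48201.3 = 219.548

x̄_st ≈ 7488.90, SE ≈ 219.5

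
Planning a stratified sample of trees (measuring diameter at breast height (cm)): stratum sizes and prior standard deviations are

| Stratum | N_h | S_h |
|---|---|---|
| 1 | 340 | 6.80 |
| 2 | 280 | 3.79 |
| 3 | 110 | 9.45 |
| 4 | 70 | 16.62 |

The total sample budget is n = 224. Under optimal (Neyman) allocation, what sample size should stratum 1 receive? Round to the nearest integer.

93

Neyman allocation: n_h = n · N_h S_h / Σ N_i S_i, with n = 224.
  stratum 1: N_h·S_h = 340·6.80 = 2312.00
  stratum 2: N_h·S_h = 280·3.79 = 1061.20
  stratum 3: N_h·S_h = 110·9.45 = 1039.50
  stratum 4: N_h·S_h = 70·16.62 = 1163.40
Σ N_h S_h = 5576.10
n for stratum 1 = 224·2312.00/5576.10 = 92.876 → 93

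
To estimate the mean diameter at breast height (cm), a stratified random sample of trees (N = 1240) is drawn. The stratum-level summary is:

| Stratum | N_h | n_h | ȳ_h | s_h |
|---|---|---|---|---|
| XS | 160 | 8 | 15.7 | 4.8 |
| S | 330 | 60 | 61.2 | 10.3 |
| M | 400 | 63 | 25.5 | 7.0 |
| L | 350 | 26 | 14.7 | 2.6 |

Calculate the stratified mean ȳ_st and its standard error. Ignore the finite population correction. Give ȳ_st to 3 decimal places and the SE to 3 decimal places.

ȳ_st = Σ W_h ȳ_h = (160·15.7 + 330·61.2 + 400·25.5 + 350·14.7)/1240 = 30.68790
V̂(ȳ_st) = Σ W_h² s_h²/n_h, with W_h = N_h/N and N = 1240:
  stratum XS: (160/1240)²·4.8²/8 = 0.0479501
  stratum S: (330/1240)²·10.3²/60 = 0.12523
  stratum M: (400/1240)²·7.0²/63 = 0.0809342
  stratum L: (350/1240)²·2.6²/26 = 0.0207141
V̂(ȳ_st) = 0.274828
SE(ȳ_st) = √0.274828 = 0.524241

ȳ_st ≈ 30.688, SE ≈ 0.524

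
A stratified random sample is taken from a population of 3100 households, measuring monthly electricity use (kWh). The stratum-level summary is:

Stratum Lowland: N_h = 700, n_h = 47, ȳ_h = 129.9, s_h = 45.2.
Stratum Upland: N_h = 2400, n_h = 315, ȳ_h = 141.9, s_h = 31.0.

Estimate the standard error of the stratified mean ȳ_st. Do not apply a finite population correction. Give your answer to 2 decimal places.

V̂(ȳ_st) = Σ W_h² s_h²/n_h, with W_h = N_h/N and N = 3100:
  stratum Lowland: (700/3100)²·45.2²/47 = 2.21642
  stratum Upland: (2400/3100)²·31.0²/315 = 1.82857
V̂(ȳ_st) = 4.04499
SE(ȳ_st) = √4.04499 = 2.01122

SE(ȳ_st) ≈ 2.01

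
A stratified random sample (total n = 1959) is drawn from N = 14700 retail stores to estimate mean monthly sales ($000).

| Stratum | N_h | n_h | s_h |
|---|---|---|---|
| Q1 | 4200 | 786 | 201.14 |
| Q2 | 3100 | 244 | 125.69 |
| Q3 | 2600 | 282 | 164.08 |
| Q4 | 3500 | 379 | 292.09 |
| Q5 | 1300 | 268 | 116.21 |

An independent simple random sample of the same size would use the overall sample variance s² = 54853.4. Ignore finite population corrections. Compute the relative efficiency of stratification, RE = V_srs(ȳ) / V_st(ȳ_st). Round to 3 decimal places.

V̂(ȳ_st) = Σ W_h² s_h²/n_h, with W_h = N_h/N and N = 14700:
  stratum Q1: (4200/14700)²·201.14²/786 = 4.20183
  stratum Q2: (3100/14700)²·125.69²/244 = 2.87939
  stratum Q3: (2600/14700)²·164.08²/282 = 2.98658
  stratum Q4: (3500/14700)²·292.09²/379 = 12.7613
  stratum Q5: (1300/14700)²·116.21²/268 = 0.394098
V_st = 23.2232
V_srs = s²/n = 54853.4/1959 = 28.0007
Relative efficiency = V_srs / V_st = 28.0007/23.2232 = 1.2057

RE ≈ 1.206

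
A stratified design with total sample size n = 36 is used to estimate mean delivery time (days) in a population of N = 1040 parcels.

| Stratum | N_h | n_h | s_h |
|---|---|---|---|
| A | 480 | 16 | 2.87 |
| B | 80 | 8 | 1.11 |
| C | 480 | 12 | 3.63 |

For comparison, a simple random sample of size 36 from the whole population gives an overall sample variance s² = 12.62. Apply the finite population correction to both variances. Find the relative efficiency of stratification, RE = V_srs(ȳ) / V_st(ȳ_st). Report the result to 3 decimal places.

V̂(ȳ_st) = Σ W_h² (1 − n_h/N_h) s_h²/n_h, with W_h = N_h/N and N = 1040:
  stratum A: (480/1040)²·(1 − 16/480)·2.87²/16 = 0.106007
  stratum B: (80/1040)²·(1 − 8/80)·1.11²/8 = 0.000820185
  stratum C: (480/1040)²·(1 − 12/480)·3.63²/12 = 0.228062
V_st = 0.334889
V_srs = (1 − 36/1040)·12.62/36 = 0.338421
Relative efficiency = V_srs / V_st = 0.338421/0.334889 = 1.0105

RE ≈ 1.011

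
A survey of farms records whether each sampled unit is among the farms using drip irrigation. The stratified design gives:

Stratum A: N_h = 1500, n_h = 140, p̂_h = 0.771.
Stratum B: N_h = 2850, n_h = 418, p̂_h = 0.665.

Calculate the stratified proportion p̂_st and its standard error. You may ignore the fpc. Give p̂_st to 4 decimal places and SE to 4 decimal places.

N = 4350; stratum weights W_h = N_h/N.
p̂_st = Σ W_h p̂_h = (1500·0.771 + 2850·0.665)/4350 = 0.70155
V̂(p̂_st) = Σ W_h² p̂_h(1−p̂_h)/(n_h−1):
  stratum A: (1500/4350)²·0.771·0.229/139 = 0.000151036
  stratum B: (2850/4350)²·0.665·0.335/417 = 0.00022932
V̂(p̂_st) = 0.000380355; SE = √V̂ = 0.0195027

p̂_st ≈ 0.7016, SE ≈ 0.0195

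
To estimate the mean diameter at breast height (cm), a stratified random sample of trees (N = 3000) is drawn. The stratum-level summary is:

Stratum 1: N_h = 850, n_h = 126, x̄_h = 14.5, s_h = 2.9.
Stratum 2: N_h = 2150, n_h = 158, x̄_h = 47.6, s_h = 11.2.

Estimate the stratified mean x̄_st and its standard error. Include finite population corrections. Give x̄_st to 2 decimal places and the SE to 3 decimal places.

x̄_st ≈ 38.22, SE ≈ 0.618

x̄_st = Σ W_h x̄_h = (850·14.5 + 2150·47.6)/3000 = 38.22167
V̂(x̄_st) = Σ W_h² (1 − n_h/N_h) s_h²/n_h, with W_h = N_h/N and N = 3000:
  stratum 1: (850/3000)²·(1 − 126/850)·2.9²/126 = 0.00456395
  stratum 2: (2150/3000)²·(1 − 158/2150)·11.2²/158 = 0.377802
V̂(x̄_st) = 0.382366
SE(x̄_st) = √0.382366 = 0.618357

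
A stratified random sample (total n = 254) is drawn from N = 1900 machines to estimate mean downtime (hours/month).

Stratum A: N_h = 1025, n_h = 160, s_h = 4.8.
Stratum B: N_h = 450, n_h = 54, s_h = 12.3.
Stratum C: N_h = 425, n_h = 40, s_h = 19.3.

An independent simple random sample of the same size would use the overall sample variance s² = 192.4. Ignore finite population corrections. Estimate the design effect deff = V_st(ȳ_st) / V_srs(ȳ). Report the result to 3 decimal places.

V̂(ȳ_st) = Σ W_h² s_h²/n_h, with W_h = N_h/N and N = 1900:
  stratum A: (1025/1900)²·4.8²/160 = 0.0419086
  stratum B: (450/1900)²·12.3²/54 = 0.157157
  stratum C: (425/1900)²·19.3²/40 = 0.465935
V_st = 0.665001
V_srs = s²/n = 192.4/254 = 0.75748
deff = V_st / V_srs = 0.665001/0.75748 = 0.8779

deff ≈ 0.878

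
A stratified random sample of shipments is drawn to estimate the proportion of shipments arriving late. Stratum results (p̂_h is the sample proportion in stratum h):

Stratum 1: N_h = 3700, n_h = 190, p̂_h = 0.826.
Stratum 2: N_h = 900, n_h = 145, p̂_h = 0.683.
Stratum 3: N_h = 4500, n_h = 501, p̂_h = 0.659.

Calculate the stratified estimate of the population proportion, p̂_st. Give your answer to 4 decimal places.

p̂_st ≈ 0.7293

N = 9100; stratum weights W_h = N_h/N.
p̂_st = Σ W_h p̂_h = (3700·0.826 + 900·0.683 + 4500·0.659)/9100 = 0.72927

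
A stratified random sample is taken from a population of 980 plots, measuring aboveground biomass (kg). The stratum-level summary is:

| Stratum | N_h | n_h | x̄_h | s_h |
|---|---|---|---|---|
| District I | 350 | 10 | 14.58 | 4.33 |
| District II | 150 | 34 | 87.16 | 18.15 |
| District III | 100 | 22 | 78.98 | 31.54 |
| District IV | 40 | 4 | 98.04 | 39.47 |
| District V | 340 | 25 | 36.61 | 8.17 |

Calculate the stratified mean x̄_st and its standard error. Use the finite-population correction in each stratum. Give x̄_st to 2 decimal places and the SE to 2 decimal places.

x̄_st ≈ 43.31, SE ≈ 1.29

x̄_st = Σ W_h x̄_h = (350·14.58 + 150·87.16 + 100·78.98 + 40·98.04 + 340·36.61)/980 = 43.31020
V̂(x̄_st) = Σ W_h² (1 − n_h/N_h) s_h²/n_h, with W_h = N_h/N and N = 980:
  stratum District I: (350/980)²·(1 − 10/350)·4.33²/10 = 0.232311
  stratum District II: (150/980)²·(1 − 34/150)·18.15²/34 = 0.175538
  stratum District III: (100/980)²·(1 − 22/100)·31.54²/22 = 0.367234
  stratum District IV: (40/980)²·(1 − 4/40)·39.47²/4 = 0.583962
  stratum District V: (340/980)²·(1 − 25/340)·8.17²/25 = 0.297743
V̂(x̄_st) = 1.65679
SE(x̄_st) = √1.65679 = 1.28716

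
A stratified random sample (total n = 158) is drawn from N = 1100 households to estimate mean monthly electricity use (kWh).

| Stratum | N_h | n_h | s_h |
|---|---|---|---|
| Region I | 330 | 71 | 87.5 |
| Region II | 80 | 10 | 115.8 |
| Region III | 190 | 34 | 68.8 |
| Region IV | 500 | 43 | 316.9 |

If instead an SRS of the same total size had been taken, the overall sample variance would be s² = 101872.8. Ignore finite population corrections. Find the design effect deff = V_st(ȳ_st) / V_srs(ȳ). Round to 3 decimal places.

V̂(ȳ_st) = Σ W_h² s_h²/n_h, with W_h = N_h/N and N = 1100:
  stratum Region I: (330/1100)²·87.5²/71 = 9.70511
  stratum Region II: (80/1100)²·115.8²/10 = 7.0927
  stratum Region III: (190/1100)²·68.8²/34 = 4.15355
  stratum Region IV: (500/1100)²·316.9²/43 = 482.537
V_st = 503.488
V_srs = s²/n = 101872.8/158 = 644.765
deff = V_st / V_srs = 503.488/644.765 = 0.7809

deff ≈ 0.781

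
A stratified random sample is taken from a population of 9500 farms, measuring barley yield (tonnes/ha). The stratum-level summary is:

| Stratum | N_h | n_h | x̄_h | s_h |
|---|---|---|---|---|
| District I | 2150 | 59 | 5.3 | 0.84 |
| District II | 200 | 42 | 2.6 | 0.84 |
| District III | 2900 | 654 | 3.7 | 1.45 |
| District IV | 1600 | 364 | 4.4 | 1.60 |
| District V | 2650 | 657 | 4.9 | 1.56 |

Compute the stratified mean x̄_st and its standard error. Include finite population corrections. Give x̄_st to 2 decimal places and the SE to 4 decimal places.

x̄_st = Σ W_h x̄_h = (2150·5.3 + 200·2.6 + 2900·3.7 + 1600·4.4 + 2650·4.9)/9500 = 4.49158
V̂(x̄_st) = Σ W_h² (1 − n_h/N_h) s_h²/n_h, with W_h = N_h/N and N = 9500:
  stratum District I: (2150/9500)²·(1 − 59/2150)·0.84²/59 = 0.000595733
  stratum District II: (200/9500)²·(1 − 42/200)·0.84²/42 = 5.88233e-06
  stratum District III: (2900/9500)²·(1 − 654/2900)·1.45²/654 = 0.000232016
  stratum District IV: (1600/9500)²·(1 − 364/1600)·1.60²/364 = 0.00015411
  stratum District V: (2650/9500)²·(1 − 657/2650)·1.56²/657 = 0.000216765
V̂(x̄_st) = 0.00120451
SE(x̄_st) = √0.00120451 = 0.034706

x̄_st ≈ 4.49, SE ≈ 0.0347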